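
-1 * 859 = -859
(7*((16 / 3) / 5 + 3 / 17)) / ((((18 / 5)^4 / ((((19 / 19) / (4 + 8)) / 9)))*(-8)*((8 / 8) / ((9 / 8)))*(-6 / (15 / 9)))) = 1386875 / 74010599424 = 0.00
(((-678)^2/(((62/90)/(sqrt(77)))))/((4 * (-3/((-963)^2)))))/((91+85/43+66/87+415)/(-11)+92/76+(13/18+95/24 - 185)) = 29997735102458921160 * sqrt(77)/131092883111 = 2007958410.71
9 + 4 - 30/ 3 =3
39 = 39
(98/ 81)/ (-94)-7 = -26698/ 3807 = -7.01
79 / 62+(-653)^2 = 26437437 / 62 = 426410.27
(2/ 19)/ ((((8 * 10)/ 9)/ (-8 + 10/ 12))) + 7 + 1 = 12031/ 1520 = 7.92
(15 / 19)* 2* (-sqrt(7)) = -30* sqrt(7) / 19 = -4.18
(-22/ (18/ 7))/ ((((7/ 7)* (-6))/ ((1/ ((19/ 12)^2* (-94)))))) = -0.01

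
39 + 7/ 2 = 85/ 2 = 42.50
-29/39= -0.74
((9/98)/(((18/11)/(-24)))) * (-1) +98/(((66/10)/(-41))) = -982232/1617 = -607.44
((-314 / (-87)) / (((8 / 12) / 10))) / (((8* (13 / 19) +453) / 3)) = 89490 / 252619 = 0.35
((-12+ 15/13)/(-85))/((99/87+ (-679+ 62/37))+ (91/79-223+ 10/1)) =-11952147/83180002100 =-0.00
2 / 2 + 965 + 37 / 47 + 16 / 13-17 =581072 / 611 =951.02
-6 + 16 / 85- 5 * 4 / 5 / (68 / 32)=-654 / 85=-7.69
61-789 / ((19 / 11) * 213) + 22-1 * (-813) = 1205811 / 1349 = 893.86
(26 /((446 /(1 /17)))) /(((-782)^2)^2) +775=1098708537408352413 /1417688435365616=775.00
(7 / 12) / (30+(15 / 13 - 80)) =-91 / 7620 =-0.01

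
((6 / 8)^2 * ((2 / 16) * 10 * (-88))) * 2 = -495 / 4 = -123.75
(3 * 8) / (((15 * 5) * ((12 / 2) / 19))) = 76 / 75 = 1.01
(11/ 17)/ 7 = 11/ 119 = 0.09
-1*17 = -17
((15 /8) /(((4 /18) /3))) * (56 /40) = 567 /16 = 35.44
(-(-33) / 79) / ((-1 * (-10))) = 33 / 790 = 0.04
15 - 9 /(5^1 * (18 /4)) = 73 /5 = 14.60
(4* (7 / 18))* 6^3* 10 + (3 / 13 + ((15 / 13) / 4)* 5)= 174807 / 52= 3361.67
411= 411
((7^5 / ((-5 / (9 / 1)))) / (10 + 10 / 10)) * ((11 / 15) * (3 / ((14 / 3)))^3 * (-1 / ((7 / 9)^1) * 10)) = 137781 / 20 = 6889.05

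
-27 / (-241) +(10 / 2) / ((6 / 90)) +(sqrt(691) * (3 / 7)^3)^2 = 2251083297 / 28353409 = 79.39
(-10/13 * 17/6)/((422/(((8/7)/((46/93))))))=-5270/441623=-0.01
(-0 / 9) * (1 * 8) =0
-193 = -193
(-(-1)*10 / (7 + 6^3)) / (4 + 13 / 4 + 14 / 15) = 600 / 109493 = 0.01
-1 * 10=-10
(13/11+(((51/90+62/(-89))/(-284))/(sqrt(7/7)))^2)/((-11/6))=-7474852583699/11595602594400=-0.64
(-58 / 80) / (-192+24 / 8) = 29 / 7560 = 0.00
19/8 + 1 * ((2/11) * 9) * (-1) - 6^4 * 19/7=-3516.98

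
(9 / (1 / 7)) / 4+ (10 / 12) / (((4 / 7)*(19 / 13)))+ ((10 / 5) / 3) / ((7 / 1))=17921 / 1064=16.84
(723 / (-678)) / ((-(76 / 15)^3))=813375 / 99208576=0.01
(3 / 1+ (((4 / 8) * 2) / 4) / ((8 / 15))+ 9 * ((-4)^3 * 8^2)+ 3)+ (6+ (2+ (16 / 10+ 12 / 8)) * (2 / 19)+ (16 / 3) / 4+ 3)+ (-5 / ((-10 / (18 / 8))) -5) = -336076889 / 9120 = -36850.54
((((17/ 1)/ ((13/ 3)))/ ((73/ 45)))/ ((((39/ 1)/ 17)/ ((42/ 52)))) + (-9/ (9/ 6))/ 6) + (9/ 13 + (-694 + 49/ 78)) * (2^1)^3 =-5332589155/ 962286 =-5541.58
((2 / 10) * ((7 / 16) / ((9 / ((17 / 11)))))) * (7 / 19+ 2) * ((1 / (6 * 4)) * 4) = 119 / 20064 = 0.01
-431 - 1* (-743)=312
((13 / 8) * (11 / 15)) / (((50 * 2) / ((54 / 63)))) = 143 / 14000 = 0.01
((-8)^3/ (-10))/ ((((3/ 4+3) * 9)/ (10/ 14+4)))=11264/ 1575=7.15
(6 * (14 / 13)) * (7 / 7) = 84 / 13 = 6.46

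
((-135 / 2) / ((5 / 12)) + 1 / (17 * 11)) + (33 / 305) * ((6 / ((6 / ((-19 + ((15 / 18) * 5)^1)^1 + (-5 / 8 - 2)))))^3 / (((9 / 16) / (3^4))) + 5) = -151607713683 / 1825120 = -83067.26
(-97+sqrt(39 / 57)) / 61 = -97 / 61+sqrt(247) / 1159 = -1.58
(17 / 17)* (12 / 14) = 6 / 7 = 0.86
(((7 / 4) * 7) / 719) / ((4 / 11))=539 / 11504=0.05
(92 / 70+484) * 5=16986 / 7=2426.57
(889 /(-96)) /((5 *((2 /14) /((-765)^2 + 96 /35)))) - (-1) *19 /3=-18209346019 /2400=-7587227.51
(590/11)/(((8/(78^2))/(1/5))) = 89739/11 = 8158.09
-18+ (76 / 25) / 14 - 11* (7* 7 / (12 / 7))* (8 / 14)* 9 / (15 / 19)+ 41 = -354372 / 175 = -2024.98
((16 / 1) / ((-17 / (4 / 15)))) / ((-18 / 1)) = 32 / 2295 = 0.01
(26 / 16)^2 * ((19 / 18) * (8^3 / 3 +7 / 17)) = 28015975 / 58752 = 476.85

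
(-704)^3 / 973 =-348913664 / 973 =-358595.75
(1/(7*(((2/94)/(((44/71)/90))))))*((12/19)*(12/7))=16544/330505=0.05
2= 2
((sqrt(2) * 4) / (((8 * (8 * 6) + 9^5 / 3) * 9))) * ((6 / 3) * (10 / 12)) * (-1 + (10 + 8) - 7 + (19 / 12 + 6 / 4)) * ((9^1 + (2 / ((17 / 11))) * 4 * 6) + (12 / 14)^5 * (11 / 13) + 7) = 138353825920 * sqrt(2) / 6037399901169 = 0.03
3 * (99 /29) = 297 /29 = 10.24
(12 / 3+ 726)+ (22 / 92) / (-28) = 940229 / 1288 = 729.99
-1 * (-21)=21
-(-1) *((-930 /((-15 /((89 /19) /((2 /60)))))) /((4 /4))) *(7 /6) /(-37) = -274.72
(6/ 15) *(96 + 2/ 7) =1348/ 35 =38.51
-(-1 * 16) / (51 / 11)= 176 / 51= 3.45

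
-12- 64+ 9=-67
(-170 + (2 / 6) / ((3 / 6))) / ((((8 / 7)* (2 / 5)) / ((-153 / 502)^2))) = -34684335 / 1008016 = -34.41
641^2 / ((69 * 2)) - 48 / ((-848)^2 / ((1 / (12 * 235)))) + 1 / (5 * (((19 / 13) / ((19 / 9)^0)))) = 164914635654593 / 55386288960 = 2977.54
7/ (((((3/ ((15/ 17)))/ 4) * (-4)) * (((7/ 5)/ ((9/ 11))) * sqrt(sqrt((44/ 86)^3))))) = -225 * 22^(1/ 4) * 43^(3/ 4)/ 4114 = -1.99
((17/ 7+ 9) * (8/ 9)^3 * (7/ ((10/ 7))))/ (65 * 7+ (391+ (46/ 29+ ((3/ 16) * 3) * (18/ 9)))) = 6651904/ 143540829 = 0.05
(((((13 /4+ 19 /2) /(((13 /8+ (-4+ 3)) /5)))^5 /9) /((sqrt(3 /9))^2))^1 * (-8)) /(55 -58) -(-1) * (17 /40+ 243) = 392562073097 /40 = 9814051827.42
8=8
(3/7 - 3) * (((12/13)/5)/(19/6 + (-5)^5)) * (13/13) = 1296/8522605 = 0.00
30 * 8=240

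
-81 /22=-3.68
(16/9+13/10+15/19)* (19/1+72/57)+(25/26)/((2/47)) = 100.96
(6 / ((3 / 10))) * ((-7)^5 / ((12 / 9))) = -252105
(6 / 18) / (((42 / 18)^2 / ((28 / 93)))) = 4 / 217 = 0.02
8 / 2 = 4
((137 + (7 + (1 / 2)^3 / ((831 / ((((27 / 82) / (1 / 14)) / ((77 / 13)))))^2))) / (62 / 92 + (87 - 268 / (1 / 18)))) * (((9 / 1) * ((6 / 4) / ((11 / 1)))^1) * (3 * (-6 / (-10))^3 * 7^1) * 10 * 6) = -18991576406519047737 / 1870142664656507450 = -10.16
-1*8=-8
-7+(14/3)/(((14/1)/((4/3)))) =-59/9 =-6.56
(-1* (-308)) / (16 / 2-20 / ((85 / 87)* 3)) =1309 / 5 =261.80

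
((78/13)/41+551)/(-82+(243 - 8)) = 22597/6273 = 3.60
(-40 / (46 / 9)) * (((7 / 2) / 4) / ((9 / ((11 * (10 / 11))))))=-175 / 23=-7.61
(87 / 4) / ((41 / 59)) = 5133 / 164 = 31.30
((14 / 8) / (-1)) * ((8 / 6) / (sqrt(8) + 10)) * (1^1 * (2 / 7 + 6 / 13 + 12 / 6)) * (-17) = 10625 / 897 -2125 * sqrt(2) / 897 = 8.49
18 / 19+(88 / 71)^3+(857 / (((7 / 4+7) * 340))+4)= 144437880763 / 20230919275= 7.14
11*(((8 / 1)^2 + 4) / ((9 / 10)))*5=37400 / 9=4155.56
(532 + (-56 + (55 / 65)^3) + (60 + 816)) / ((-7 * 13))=-424525 / 28561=-14.86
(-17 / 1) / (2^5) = -17 / 32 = -0.53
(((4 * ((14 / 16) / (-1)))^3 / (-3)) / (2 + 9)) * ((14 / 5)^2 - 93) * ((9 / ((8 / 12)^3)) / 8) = -420.10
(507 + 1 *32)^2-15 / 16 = 4648321 / 16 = 290520.06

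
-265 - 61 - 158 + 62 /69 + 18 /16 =-266051 /552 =-481.98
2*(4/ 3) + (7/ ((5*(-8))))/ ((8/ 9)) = 2371/ 960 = 2.47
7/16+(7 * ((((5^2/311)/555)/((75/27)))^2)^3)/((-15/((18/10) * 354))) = 6347909890673761330021219149199/14509508321540025897191556250000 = 0.44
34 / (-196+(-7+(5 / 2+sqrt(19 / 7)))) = -190876 / 1125531 -136 * sqrt(133) / 1125531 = -0.17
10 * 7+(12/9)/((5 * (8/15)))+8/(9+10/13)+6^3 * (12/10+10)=3162959/1270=2490.52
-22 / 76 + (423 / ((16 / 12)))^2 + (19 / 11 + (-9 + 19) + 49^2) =344632641 / 3344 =103060.00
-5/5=-1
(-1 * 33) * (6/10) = -99/5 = -19.80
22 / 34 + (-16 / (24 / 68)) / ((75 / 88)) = -200981 / 3825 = -52.54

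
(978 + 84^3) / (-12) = -98947 / 2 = -49473.50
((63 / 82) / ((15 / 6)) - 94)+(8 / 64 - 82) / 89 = -13809659 / 145960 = -94.61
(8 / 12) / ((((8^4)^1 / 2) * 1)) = 1 / 3072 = 0.00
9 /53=0.17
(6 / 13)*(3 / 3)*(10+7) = 102 / 13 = 7.85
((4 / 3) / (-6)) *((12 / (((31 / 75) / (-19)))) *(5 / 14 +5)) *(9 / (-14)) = -641250 / 1519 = -422.15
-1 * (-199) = 199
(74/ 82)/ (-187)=-37/ 7667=-0.00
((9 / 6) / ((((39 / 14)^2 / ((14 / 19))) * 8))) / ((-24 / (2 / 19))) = -343 / 4392648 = -0.00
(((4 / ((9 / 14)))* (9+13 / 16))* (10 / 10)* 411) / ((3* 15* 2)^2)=150563 / 48600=3.10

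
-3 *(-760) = 2280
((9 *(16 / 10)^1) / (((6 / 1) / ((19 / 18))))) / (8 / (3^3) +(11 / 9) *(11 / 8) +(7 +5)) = 2736 / 15095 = 0.18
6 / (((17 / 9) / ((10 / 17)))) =540 / 289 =1.87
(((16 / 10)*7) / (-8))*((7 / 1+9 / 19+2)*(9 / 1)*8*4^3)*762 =-884846592 / 19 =-46570873.26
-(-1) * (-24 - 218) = -242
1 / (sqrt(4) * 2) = 1 / 4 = 0.25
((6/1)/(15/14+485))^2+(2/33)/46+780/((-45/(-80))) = 16246107271843/11715930325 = 1386.67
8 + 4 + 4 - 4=12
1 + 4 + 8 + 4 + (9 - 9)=17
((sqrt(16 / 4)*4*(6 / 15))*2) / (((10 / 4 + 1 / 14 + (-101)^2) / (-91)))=-20384 / 357125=-0.06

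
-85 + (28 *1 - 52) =-109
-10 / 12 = -0.83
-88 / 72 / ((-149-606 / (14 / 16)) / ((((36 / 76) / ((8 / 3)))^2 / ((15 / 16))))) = 2079 / 42533020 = 0.00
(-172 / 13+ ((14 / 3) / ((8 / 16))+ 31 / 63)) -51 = -44558 / 819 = -54.41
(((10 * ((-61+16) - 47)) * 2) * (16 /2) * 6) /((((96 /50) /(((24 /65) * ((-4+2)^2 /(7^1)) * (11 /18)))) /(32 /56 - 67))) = 250976000 /637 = 393996.86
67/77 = 0.87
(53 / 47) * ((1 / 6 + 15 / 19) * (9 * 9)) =155979 / 1786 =87.33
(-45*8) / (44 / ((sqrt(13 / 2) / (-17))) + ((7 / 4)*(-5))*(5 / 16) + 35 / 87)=1.22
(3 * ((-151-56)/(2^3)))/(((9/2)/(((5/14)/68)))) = -345/3808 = -0.09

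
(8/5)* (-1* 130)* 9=-1872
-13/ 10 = -1.30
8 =8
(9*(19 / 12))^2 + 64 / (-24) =9619 / 48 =200.40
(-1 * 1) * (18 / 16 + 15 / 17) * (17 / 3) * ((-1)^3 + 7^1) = -273 / 4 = -68.25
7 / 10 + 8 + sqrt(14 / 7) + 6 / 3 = 12.11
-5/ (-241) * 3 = 15/ 241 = 0.06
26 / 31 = 0.84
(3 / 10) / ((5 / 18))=1.08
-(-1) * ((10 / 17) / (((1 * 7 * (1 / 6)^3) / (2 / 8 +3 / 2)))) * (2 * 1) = 1080 / 17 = 63.53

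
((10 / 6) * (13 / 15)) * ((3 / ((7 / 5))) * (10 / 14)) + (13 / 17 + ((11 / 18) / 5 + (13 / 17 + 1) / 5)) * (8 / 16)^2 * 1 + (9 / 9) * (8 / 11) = 10714523 / 3298680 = 3.25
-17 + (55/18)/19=-5759/342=-16.84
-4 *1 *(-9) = 36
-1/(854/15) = -15/854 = -0.02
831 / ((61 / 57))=47367 / 61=776.51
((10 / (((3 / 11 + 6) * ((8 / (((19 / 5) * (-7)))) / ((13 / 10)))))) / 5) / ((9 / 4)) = -19019 / 31050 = -0.61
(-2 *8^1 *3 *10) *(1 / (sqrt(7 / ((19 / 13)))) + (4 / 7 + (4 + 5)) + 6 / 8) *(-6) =31041.69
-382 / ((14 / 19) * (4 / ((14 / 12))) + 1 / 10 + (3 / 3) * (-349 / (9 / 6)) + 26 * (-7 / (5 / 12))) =217740 / 380099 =0.57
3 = 3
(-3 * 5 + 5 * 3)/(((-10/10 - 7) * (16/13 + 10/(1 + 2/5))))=0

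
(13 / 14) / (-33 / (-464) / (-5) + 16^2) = 15080 / 4157209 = 0.00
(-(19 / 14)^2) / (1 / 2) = -361 / 98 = -3.68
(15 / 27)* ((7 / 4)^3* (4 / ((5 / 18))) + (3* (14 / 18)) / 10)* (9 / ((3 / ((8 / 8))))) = 9289 / 72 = 129.01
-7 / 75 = -0.09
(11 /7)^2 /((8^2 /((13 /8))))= 1573 /25088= 0.06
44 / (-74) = -22 / 37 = -0.59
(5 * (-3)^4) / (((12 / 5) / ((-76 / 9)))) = -1425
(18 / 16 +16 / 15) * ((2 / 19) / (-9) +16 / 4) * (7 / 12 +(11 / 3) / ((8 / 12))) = 6546859 / 123120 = 53.17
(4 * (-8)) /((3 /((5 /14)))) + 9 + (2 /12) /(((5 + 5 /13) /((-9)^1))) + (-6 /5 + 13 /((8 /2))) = 6.96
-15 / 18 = -5 / 6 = -0.83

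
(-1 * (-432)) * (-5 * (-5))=10800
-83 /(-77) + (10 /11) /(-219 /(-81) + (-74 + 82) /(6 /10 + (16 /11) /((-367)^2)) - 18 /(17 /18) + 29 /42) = 3527989020851 /5127788656529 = 0.69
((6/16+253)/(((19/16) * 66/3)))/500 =2027/104500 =0.02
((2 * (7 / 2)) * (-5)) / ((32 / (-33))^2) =-38115 / 1024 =-37.22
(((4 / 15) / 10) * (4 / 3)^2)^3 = 32768 / 307546875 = 0.00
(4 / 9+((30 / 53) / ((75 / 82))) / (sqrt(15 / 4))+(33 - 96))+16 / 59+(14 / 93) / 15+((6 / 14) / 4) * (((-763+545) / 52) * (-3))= -60.61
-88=-88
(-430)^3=-79507000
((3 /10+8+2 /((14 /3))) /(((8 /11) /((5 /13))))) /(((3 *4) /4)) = 1.54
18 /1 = 18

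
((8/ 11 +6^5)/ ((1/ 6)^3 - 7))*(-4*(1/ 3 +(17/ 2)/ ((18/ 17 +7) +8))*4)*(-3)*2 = -92063.11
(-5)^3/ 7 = -125/ 7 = -17.86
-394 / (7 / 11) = -4334 / 7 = -619.14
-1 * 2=-2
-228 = -228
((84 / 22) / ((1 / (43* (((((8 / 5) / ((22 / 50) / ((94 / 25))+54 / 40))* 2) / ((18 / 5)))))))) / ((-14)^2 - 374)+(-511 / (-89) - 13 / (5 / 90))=-132391175 / 578589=-228.82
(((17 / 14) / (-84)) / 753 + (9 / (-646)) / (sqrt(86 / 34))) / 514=-0.00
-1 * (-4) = 4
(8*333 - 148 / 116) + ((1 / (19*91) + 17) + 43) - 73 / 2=269379987 / 100282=2686.22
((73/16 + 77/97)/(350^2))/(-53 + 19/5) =-2771/3117968000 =-0.00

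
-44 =-44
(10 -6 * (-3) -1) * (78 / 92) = 22.89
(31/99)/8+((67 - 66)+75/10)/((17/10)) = 3991/792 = 5.04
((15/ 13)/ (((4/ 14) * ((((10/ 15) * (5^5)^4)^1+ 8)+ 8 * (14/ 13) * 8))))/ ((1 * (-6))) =-21/ 1983642578127400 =-0.00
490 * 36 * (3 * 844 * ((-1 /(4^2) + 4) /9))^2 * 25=541155537562.50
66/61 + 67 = 4153/61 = 68.08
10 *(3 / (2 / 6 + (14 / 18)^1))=27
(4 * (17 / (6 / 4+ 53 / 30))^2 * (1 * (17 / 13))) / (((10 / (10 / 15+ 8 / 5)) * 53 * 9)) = 334084 / 4962867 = 0.07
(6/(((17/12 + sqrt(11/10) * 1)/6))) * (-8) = -293760/653 + 20736 * sqrt(110)/653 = -116.81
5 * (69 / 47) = 7.34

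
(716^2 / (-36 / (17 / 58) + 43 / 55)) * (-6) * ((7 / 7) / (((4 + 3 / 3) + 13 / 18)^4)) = 301910992796160 / 12843068480029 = 23.51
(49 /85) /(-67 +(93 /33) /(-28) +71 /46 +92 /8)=-347116 /32549985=-0.01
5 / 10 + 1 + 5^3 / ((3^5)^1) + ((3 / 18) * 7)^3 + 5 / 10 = 7975 / 1944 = 4.10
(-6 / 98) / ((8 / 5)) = -0.04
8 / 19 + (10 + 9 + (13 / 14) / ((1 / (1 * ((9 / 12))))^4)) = 1342503 / 68096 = 19.71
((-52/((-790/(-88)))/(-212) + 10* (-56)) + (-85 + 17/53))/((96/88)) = -590.93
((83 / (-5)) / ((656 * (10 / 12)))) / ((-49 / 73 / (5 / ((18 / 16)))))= 6059 / 30135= 0.20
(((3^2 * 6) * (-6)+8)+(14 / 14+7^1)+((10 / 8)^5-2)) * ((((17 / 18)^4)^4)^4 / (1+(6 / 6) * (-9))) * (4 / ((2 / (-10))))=-8811829386723609695787010386673118643319267198160290953952499271347029557208890275575 / 445420579814074288911857445205915585783085496067924794023144177430079762387433422848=-19.78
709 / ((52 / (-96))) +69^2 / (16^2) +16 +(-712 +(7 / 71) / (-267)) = -1986.33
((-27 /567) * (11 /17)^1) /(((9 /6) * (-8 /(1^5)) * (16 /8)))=11 /8568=0.00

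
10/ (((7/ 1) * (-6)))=-5/ 21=-0.24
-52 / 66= -26 / 33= -0.79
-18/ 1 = -18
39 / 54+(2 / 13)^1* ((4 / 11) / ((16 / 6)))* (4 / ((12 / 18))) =0.85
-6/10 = -3/5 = -0.60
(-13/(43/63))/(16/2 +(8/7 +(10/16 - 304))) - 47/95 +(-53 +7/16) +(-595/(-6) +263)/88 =-434258612959/8884727940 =-48.88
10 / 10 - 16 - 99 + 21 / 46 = -5223 / 46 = -113.54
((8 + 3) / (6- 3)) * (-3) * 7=-77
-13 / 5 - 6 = -8.60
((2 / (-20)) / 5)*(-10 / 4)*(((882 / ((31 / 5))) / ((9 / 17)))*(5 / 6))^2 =86736125 / 34596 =2507.11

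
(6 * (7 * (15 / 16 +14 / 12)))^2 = 499849 / 64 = 7810.14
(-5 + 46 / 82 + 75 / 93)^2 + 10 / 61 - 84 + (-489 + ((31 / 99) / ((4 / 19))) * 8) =-5343573287188 / 9755648199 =-547.74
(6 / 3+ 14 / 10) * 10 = 34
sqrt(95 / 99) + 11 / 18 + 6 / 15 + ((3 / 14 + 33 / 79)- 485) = -12028336 / 24885 + sqrt(1045) / 33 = -482.38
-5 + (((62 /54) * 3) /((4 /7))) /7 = -149 /36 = -4.14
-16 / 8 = -2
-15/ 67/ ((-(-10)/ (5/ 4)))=-15/ 536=-0.03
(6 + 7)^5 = 371293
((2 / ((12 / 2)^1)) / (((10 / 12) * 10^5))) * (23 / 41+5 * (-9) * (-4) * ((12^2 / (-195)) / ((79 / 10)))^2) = 92272847 / 10810972250000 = 0.00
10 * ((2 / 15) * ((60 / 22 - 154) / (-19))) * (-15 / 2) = -16640 / 209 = -79.62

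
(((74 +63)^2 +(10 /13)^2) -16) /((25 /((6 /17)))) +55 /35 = 266.33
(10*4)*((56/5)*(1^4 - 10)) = -4032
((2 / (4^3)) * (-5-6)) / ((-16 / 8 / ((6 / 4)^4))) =891 / 1024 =0.87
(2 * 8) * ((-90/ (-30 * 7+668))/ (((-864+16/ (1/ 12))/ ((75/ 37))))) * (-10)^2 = 56250/ 59311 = 0.95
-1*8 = -8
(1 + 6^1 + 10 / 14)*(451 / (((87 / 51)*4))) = 207009 / 406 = 509.87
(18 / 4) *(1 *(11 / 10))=99 / 20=4.95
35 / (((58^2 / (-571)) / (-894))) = 8933295 / 1682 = 5311.11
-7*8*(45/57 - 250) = 13955.79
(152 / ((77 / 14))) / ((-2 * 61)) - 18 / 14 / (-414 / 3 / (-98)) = -17587 / 15433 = -1.14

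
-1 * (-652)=652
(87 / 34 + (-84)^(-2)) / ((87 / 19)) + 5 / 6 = 14528627 / 10435824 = 1.39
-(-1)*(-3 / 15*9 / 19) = -9 / 95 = -0.09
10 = 10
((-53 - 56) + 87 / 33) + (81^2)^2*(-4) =-1894056894 / 11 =-172186990.36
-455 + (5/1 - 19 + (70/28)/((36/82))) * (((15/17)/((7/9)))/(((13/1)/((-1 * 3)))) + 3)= -477.74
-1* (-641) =641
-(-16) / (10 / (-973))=-1556.80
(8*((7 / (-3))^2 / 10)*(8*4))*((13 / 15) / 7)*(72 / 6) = 46592 / 225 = 207.08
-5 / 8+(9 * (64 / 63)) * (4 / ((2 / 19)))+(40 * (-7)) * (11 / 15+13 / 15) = -5667 / 56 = -101.20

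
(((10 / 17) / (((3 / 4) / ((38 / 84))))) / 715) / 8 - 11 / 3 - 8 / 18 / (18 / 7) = -3.84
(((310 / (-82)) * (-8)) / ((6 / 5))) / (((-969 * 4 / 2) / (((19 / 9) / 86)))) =-775 / 2427651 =-0.00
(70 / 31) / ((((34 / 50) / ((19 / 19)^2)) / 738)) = 1291500 / 527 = 2450.66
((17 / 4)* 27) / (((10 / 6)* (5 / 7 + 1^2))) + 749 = 789.16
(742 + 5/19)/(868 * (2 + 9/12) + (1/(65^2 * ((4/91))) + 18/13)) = 470100/1512647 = 0.31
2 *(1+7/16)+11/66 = 73/24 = 3.04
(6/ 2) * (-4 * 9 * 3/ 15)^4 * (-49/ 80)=-15431472/ 3125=-4938.07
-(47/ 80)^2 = -0.35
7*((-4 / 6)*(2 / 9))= -28 / 27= -1.04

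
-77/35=-11/5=-2.20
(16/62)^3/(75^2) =0.00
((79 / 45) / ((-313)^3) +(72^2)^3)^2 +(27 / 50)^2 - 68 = 3695566401228168618619819912716282410723341 / 190410569877102322500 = 19408409961765342789996.61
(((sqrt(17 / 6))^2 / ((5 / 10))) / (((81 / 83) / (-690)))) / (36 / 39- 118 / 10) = 21094450 / 57267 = 368.35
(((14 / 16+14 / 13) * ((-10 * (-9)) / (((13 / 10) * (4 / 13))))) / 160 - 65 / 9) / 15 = -0.30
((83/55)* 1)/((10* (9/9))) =83/550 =0.15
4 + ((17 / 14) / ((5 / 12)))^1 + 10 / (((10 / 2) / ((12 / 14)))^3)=59722 / 8575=6.96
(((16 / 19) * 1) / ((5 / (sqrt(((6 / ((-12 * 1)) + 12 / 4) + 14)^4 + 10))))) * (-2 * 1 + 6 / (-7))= -16 * sqrt(1186081) / 133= -131.02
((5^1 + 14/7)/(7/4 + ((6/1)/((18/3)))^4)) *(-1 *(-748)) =1904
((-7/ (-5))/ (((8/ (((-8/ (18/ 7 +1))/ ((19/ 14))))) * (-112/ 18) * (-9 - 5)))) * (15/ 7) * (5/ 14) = -27/ 10640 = -0.00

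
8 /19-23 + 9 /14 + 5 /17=-97865 /4522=-21.64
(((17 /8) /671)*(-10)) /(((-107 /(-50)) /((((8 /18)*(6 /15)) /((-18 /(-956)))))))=-812600 /5815557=-0.14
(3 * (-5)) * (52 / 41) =-780 / 41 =-19.02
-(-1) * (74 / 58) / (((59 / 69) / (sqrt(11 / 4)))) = 2553 * sqrt(11) / 3422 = 2.47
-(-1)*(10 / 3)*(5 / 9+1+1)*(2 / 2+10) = 2530 / 27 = 93.70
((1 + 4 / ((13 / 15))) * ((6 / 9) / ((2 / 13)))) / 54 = 73 / 162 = 0.45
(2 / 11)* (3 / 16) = 3 / 88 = 0.03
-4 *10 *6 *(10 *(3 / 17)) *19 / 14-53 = -74707 / 119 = -627.79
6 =6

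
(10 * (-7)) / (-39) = 70 / 39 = 1.79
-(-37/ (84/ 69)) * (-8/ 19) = -1702/ 133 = -12.80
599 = 599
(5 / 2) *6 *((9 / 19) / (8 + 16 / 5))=0.63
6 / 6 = 1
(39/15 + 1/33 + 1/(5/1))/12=467/1980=0.24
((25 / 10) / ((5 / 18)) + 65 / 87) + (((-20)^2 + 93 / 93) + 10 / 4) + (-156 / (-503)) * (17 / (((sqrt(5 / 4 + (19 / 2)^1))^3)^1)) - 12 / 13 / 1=21216 * sqrt(43) / 930047 + 932677 / 2262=412.47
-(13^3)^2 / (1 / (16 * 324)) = -25022177856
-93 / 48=-31 / 16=-1.94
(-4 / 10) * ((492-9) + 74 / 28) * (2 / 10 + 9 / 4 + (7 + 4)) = -1828931 / 700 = -2612.76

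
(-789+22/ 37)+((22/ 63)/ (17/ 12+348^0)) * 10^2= -17439539/ 22533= -773.96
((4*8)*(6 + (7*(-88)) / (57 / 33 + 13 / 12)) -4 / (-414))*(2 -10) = 598702768 / 10971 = 54571.39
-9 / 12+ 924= 3693 / 4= 923.25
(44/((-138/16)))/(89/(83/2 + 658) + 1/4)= -1969792/145659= -13.52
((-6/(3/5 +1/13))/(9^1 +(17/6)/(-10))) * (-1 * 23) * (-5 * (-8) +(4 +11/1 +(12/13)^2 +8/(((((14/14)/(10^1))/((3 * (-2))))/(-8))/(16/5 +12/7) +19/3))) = 3482716905450/2607219329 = 1335.80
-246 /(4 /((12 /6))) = -123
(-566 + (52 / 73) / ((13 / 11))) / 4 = -20637 / 146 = -141.35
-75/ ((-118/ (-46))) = -1725/ 59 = -29.24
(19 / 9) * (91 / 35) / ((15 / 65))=3211 / 135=23.79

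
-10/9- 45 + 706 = 5939/9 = 659.89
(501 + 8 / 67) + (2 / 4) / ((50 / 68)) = 840514 / 1675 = 501.80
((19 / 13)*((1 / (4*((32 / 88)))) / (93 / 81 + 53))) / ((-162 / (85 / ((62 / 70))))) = -36575 / 3327168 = -0.01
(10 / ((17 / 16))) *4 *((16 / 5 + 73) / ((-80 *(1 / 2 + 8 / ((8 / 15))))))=-6096 / 2635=-2.31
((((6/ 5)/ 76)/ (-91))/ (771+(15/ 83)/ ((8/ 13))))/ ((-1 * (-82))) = -166/ 60508369285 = -0.00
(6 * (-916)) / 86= -2748 / 43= -63.91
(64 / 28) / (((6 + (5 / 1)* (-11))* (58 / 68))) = -544 / 9947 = -0.05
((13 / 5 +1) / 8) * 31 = 279 / 20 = 13.95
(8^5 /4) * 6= 49152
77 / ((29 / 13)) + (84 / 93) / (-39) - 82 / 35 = 39453893 / 1227135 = 32.15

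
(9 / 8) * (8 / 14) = 9 / 14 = 0.64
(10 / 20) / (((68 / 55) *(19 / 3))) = 165 / 2584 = 0.06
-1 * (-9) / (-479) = -9 / 479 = -0.02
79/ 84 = 0.94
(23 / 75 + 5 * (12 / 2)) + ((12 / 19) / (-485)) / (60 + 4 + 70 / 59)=2685236329 / 88602225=30.31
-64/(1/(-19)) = 1216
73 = 73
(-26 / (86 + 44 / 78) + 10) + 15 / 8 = 9769 / 844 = 11.57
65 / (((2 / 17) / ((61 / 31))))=67405 / 62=1087.18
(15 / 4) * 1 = 15 / 4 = 3.75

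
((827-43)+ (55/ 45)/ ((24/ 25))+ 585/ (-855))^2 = 10368097322209/ 16842816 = 615579.80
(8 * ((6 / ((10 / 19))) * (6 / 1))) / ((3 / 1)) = 912 / 5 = 182.40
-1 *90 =-90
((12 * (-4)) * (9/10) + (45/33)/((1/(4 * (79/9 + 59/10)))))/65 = 6082/10725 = 0.57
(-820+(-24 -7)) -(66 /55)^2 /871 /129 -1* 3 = -799621562 /936325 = -854.00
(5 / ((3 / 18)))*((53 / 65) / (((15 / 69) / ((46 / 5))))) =336444 / 325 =1035.21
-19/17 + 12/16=-25/68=-0.37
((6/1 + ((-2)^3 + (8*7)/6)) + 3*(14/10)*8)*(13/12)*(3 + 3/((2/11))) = 51883/60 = 864.72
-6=-6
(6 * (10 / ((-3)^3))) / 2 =-10 / 9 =-1.11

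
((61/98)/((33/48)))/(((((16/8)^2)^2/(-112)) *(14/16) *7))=-3904/3773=-1.03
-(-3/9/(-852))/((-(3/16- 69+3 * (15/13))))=-52/8685927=-0.00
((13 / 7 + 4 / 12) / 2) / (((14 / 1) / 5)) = 115 / 294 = 0.39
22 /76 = 11 /38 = 0.29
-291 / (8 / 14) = -2037 / 4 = -509.25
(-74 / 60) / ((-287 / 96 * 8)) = 74 / 1435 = 0.05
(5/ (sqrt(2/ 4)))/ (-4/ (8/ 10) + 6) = 5*sqrt(2) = 7.07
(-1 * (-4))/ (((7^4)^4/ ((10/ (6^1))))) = 20/ 99698791708803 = 0.00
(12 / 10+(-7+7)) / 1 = 6 / 5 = 1.20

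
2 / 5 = 0.40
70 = 70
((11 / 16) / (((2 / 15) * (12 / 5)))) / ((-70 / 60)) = -825 / 448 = -1.84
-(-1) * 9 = 9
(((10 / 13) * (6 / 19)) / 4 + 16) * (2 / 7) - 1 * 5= -711 / 1729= -0.41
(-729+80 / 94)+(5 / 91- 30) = -3242368 / 4277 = -758.09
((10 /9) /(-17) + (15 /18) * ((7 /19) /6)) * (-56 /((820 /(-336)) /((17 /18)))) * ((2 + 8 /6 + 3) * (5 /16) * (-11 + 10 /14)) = 770 /123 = 6.26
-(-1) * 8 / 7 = 8 / 7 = 1.14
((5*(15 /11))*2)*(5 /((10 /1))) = 75 /11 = 6.82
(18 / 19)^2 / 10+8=14602 / 1805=8.09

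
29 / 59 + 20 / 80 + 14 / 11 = 5229 / 2596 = 2.01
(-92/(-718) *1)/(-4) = -23/718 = -0.03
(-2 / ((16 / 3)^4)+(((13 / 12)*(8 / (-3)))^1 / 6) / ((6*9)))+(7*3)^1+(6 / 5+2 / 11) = 29391008177 / 1313832960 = 22.37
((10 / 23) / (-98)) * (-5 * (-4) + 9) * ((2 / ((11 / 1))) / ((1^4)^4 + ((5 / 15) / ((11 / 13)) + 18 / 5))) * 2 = -2175 / 232162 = -0.01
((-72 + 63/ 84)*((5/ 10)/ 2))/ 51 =-95/ 272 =-0.35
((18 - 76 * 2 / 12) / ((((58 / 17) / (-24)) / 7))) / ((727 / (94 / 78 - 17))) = 4691456 / 822237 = 5.71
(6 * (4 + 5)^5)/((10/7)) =1240029/5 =248005.80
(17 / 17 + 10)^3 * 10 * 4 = 53240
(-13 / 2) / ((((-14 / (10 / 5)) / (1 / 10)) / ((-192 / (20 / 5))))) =-156 / 35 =-4.46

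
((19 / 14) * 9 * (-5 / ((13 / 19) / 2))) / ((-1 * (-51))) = -5415 / 1547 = -3.50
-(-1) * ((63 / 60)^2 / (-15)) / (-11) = 147 / 22000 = 0.01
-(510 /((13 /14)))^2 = -50979600 /169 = -301654.44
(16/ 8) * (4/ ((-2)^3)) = -1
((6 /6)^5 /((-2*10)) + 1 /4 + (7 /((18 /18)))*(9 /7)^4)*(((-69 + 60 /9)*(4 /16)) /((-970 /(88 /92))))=17046359 /57392475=0.30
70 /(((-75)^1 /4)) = -56 /15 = -3.73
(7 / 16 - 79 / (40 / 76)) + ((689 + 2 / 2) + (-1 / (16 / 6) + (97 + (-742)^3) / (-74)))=5521058.76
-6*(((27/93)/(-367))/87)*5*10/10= 90/329933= 0.00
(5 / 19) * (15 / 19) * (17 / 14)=1275 / 5054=0.25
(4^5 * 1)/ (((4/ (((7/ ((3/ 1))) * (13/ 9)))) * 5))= 23296/ 135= 172.56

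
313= 313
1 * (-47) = -47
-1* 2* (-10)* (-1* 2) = -40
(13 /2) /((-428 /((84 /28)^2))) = -117 /856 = -0.14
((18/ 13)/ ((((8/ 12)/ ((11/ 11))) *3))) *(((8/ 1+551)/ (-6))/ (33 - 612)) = 43/ 386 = 0.11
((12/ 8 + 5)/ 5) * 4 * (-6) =-156/ 5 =-31.20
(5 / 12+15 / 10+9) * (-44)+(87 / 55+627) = 24461 / 165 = 148.25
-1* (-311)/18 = 311/18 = 17.28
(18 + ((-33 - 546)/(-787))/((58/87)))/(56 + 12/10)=11565/34628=0.33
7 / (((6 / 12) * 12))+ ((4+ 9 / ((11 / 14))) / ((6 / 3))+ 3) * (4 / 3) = 1021 / 66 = 15.47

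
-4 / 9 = -0.44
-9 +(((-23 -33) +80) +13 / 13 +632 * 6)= 3808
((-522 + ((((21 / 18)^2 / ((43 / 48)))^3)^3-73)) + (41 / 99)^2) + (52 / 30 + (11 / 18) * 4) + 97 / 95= -12428509952152580608781861 / 22742927345350872887931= -546.48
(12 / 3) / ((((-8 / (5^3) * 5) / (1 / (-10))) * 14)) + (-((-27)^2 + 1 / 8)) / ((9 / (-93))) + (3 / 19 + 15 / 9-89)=2971435 / 399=7447.21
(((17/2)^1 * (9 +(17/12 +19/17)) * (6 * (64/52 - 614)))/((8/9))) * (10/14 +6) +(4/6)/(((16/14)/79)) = -130690829/48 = -2722725.60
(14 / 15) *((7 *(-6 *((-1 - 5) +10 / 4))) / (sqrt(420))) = 49 *sqrt(105) / 75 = 6.69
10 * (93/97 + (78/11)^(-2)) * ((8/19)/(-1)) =-11550980/2803203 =-4.12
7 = 7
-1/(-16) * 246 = 123/8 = 15.38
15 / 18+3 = 23 / 6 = 3.83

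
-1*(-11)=11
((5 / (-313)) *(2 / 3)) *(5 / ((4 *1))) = -25 / 1878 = -0.01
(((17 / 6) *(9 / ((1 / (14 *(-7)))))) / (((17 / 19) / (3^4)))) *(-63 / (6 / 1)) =4750893 / 2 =2375446.50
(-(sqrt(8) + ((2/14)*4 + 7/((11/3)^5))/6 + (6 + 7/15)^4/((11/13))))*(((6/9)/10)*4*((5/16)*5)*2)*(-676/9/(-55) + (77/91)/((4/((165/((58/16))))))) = -242010235754273491097/12780689888216250 -2051702*sqrt(2)/111969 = -18961.53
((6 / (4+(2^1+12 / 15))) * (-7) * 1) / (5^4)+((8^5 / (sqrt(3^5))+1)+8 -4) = 10604 / 2125+32768 * sqrt(3) / 27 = 2107.06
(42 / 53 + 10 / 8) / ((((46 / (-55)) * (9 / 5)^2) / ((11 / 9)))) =-6549125 / 7109208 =-0.92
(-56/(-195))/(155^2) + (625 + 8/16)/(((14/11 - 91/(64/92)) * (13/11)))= -436401316256/106810465125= -4.09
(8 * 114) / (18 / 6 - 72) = -13.22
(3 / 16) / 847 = 0.00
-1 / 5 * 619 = -619 / 5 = -123.80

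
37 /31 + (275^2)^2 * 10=1772933593787 /31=57191406251.19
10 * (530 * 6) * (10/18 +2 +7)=911600/3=303866.67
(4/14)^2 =4/49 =0.08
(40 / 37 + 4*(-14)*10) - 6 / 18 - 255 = -90382 / 111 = -814.25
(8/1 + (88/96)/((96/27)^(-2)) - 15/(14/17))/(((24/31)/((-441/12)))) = -1014475/15552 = -65.23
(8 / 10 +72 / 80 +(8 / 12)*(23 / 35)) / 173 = 449 / 36330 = 0.01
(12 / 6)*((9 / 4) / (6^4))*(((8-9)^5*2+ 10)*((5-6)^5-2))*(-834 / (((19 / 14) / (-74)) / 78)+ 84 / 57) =-16848475 / 57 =-295587.28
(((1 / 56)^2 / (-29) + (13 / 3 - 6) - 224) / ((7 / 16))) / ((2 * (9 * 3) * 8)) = -61569091 / 51565248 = -1.19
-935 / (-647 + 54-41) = 935 / 634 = 1.47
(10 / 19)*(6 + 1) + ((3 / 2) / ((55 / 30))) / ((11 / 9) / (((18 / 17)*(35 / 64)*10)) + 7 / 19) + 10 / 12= 1160480995 / 195715542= 5.93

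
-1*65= -65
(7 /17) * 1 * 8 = 56 /17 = 3.29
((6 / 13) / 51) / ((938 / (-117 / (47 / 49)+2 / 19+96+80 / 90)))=-200801 / 833027013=-0.00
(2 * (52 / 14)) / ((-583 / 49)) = -364 / 583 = -0.62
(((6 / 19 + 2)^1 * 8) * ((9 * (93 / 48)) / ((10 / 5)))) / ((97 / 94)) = 288486 / 1843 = 156.53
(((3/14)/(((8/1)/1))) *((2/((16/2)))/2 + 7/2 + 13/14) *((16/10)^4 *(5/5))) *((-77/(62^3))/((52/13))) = -1683/26067125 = -0.00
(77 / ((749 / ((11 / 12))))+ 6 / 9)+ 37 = 48485 / 1284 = 37.76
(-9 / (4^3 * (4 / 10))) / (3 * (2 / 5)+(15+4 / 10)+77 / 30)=-0.02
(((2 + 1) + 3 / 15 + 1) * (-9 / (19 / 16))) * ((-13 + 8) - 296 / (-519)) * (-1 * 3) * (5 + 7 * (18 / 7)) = -8415792 / 865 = -9729.24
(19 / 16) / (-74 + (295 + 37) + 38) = 19 / 4736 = 0.00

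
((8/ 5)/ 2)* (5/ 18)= 2/ 9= 0.22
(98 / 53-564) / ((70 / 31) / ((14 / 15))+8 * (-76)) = 923614 / 994969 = 0.93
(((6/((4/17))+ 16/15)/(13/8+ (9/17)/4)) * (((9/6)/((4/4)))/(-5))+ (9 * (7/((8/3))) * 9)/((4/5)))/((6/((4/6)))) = 49950239/1720800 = 29.03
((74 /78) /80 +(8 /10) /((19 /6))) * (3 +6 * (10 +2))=78395 /3952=19.84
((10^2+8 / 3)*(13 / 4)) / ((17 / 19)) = 19019 / 51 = 372.92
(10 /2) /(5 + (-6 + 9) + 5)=5 /13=0.38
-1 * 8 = -8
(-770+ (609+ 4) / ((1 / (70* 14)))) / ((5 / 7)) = 839958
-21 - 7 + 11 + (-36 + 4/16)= -211/4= -52.75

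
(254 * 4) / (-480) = -127 / 60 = -2.12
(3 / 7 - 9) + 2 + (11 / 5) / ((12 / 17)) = -1451 / 420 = -3.45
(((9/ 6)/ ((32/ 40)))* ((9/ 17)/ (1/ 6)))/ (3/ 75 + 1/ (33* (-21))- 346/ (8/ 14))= -7016625/ 713294126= -0.01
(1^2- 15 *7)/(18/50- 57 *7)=1300/4983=0.26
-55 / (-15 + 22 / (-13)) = 3.29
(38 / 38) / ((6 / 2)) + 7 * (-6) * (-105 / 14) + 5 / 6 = 1897 / 6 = 316.17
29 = 29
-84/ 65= -1.29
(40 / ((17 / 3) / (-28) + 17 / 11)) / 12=3080 / 1241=2.48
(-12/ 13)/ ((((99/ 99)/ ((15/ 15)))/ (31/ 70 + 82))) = -34626/ 455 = -76.10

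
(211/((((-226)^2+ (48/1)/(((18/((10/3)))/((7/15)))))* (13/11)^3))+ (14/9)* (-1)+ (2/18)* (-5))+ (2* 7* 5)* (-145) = -276850131384289/27270209772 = -10152.11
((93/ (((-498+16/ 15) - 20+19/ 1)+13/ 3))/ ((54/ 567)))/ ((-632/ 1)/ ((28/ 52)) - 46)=0.00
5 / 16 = 0.31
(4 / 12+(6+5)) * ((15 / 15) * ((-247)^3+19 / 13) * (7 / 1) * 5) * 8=-621655619200 / 13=-47819663015.38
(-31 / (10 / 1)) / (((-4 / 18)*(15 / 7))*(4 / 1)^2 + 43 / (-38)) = 12369 / 34915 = 0.35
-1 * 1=-1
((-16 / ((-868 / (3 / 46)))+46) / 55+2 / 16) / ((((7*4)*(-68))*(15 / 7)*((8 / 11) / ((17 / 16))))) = -703747 / 2044313600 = -0.00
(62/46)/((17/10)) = 310/391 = 0.79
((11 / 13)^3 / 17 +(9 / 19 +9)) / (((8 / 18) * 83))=60732981 / 235597492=0.26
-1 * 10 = -10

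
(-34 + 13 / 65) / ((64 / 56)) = -1183 / 40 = -29.58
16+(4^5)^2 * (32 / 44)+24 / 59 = 762617.13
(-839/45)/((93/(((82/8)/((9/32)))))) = -275192/37665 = -7.31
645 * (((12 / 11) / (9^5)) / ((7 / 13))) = 11180 / 505197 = 0.02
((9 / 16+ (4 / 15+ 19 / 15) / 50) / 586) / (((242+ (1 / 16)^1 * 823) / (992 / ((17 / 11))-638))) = 39149 / 2923224375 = 0.00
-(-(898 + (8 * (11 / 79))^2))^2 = -31496362314244 / 38950081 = -808634.06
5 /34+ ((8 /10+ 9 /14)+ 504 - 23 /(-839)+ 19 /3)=766704992 /1497615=511.95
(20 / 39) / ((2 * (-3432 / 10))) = -25 / 33462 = -0.00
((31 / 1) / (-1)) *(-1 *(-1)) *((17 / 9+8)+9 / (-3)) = -1922 / 9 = -213.56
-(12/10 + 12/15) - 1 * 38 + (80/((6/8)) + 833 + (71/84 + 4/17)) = 1286267/1428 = 900.75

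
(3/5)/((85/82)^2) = 20172/36125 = 0.56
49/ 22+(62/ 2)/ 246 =3184/ 1353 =2.35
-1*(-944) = 944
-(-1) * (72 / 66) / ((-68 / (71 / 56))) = -213 / 10472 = -0.02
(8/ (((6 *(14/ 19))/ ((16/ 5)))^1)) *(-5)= -608/ 21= -28.95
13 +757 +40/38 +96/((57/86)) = 17402/19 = 915.89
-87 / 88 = -0.99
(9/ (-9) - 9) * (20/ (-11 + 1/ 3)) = 75/ 4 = 18.75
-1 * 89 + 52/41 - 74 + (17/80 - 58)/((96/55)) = -4090063/20992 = -194.84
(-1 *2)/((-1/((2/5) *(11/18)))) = 22/45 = 0.49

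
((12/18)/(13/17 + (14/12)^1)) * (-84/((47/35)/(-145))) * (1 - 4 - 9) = -347860800/9259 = -37570.02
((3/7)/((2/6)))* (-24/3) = -72/7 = -10.29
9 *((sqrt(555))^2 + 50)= 5445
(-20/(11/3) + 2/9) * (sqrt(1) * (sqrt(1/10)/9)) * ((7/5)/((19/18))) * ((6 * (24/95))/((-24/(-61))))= -442372 * sqrt(10)/1489125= -0.94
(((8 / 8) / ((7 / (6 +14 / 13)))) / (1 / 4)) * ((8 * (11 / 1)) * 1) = 32384 / 91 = 355.87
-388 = -388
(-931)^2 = 866761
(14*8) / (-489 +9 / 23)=-1288 / 5619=-0.23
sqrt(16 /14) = 2 * sqrt(14) /7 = 1.07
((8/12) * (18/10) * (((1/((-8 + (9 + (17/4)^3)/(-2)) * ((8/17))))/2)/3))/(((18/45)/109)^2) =-4039540/6513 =-620.23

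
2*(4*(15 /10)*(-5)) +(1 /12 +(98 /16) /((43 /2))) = -59.63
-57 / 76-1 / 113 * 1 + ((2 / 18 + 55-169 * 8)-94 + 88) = -5303239 / 4068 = -1303.65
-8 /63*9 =-8 /7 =-1.14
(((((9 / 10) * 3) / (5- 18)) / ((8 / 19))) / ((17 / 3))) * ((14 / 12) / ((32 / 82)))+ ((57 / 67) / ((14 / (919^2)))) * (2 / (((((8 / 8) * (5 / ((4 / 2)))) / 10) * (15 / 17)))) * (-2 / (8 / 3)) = -348989.43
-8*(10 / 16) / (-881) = 5 / 881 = 0.01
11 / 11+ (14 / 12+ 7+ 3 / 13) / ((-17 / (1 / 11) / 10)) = 4018 / 7293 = 0.55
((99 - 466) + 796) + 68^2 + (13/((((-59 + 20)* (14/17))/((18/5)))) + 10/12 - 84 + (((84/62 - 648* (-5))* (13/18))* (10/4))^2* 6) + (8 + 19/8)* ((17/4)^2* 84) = 221213328184973/1076320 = 205527471.56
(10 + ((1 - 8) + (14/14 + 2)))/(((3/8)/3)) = 48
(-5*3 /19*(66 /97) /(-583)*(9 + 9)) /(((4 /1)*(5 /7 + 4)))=945 /1074469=0.00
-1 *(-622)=622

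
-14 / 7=-2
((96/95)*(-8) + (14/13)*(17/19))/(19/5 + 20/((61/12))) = -536434/582673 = -0.92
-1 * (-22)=22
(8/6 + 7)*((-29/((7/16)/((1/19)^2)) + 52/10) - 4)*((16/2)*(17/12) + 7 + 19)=1027360/3249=316.21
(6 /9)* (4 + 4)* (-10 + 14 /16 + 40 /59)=-2658 /59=-45.05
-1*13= -13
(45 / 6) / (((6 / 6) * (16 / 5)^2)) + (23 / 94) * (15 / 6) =32345 / 24064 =1.34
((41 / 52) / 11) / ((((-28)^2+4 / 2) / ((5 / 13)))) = 205 / 5844696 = 0.00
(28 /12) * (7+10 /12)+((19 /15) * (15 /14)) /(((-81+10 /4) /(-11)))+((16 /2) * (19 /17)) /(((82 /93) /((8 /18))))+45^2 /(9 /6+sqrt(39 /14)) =-77861487223 /13788054+270 * sqrt(546) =661.97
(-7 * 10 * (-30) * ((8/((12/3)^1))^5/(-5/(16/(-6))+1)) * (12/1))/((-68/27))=-43545600/391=-111369.82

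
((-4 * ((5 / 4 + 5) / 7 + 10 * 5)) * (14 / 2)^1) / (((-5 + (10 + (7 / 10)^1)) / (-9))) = 2250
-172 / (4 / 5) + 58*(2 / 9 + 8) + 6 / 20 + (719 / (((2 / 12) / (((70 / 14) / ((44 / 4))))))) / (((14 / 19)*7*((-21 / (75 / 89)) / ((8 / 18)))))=7718886809 / 30221730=255.41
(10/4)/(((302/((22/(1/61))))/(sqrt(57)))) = 3355 * sqrt(57)/302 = 83.87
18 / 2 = 9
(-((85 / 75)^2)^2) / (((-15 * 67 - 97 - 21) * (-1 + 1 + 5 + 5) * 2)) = 83521 / 1137037500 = 0.00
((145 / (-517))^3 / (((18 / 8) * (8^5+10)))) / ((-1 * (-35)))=-1219450 / 142680503741391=-0.00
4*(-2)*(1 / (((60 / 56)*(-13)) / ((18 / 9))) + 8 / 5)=-2272 / 195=-11.65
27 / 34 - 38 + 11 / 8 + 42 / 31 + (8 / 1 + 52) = 107609 / 4216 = 25.52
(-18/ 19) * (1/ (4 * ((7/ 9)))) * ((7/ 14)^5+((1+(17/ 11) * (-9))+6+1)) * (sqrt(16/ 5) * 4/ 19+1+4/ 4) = 167589 * sqrt(5)/ 555940+167589/ 46816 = 4.25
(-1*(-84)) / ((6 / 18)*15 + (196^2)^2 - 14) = 84 / 1475789047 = 0.00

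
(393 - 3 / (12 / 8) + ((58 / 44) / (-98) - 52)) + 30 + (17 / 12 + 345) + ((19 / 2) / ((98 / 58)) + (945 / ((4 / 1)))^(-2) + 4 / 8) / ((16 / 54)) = 76514117 / 103950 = 736.07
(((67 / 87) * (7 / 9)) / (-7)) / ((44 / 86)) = -2881 / 17226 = -0.17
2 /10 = 1 /5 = 0.20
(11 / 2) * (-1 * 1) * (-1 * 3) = 33 / 2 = 16.50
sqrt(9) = 3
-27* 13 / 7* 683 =-239733 / 7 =-34247.57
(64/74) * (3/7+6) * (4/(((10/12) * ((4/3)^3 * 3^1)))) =972/259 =3.75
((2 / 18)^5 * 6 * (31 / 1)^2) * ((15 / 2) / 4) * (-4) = -4805 / 6561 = -0.73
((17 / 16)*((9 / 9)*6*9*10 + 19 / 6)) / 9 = 55403 / 864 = 64.12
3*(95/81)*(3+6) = 95/3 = 31.67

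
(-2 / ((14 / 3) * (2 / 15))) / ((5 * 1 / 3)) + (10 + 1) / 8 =-31 / 56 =-0.55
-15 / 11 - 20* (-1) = 205 / 11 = 18.64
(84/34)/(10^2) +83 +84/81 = 1929217/22950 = 84.06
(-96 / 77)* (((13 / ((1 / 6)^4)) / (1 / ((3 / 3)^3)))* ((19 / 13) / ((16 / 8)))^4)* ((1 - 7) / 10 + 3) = -12160513152 / 845845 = -14376.76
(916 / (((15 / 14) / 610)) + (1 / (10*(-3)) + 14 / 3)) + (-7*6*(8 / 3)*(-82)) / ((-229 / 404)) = 3471490871 / 6870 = 505311.63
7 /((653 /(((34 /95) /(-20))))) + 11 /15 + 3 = 6947563 /1861050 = 3.73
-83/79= -1.05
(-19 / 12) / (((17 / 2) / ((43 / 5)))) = -817 / 510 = -1.60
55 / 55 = 1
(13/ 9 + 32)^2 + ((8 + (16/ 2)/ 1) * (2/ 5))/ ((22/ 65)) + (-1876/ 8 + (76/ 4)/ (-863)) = 902.92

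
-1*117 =-117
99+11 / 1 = 110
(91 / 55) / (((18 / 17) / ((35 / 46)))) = 10829 / 9108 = 1.19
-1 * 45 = -45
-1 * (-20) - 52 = -32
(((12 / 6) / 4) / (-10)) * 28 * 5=-7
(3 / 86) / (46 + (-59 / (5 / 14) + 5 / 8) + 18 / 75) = -100 / 339227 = -0.00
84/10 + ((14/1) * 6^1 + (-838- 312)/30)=811/15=54.07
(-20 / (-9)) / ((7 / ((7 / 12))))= 5 / 27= 0.19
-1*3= -3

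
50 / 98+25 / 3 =1300 / 147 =8.84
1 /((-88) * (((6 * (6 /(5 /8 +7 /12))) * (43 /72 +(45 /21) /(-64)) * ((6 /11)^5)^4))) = -12415295361028152897073 /99725377611157733376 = -124.49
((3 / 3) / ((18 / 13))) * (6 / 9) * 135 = 65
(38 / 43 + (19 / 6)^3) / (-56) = -303145 / 520128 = -0.58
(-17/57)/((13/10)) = -170/741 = -0.23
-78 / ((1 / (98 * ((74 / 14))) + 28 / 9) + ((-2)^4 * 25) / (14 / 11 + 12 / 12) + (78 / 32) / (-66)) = -63999936 / 146934097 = -0.44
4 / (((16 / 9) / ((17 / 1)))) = 153 / 4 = 38.25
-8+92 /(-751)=-6100 /751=-8.12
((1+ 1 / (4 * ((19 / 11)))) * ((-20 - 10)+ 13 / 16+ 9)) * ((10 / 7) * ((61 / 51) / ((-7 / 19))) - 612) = 22344181 / 1568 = 14250.12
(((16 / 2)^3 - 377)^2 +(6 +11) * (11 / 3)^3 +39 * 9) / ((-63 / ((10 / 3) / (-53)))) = 5241790 / 270459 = 19.38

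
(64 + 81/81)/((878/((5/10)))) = 0.04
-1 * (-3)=3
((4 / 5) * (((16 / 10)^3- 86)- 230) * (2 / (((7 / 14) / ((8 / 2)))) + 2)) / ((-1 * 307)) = 2807136 / 191875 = 14.63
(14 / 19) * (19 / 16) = 7 / 8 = 0.88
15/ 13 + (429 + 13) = 443.15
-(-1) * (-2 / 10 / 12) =-1 / 60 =-0.02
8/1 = 8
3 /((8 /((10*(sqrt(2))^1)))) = 15*sqrt(2) /4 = 5.30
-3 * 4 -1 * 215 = -227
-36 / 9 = -4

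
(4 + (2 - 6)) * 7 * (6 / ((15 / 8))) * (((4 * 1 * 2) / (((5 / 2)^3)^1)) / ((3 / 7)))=0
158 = 158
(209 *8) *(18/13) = 2315.08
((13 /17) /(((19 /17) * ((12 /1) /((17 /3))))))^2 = 48841 /467856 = 0.10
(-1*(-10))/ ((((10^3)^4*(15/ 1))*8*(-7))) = -1/ 84000000000000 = -0.00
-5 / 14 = -0.36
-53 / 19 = -2.79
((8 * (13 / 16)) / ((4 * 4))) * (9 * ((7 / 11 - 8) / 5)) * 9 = -85293 / 1760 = -48.46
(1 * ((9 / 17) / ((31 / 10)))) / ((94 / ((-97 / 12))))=-1455 / 99076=-0.01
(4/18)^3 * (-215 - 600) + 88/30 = -6.01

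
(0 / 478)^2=0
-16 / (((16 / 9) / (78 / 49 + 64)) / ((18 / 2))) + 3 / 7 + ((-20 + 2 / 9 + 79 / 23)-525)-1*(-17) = -59203202 / 10143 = -5836.85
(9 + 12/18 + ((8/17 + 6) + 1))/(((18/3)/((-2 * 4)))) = -3496/153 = -22.85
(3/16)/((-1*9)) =-0.02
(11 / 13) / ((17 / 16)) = 176 / 221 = 0.80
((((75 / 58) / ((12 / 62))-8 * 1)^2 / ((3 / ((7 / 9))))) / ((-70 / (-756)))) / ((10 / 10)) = 4.87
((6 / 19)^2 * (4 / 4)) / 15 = 12 / 1805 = 0.01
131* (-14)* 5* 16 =-146720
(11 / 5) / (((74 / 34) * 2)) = 187 / 370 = 0.51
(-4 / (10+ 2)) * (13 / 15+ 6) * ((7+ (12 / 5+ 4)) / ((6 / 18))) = -6901 / 75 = -92.01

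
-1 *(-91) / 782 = 91 / 782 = 0.12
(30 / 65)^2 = 36 / 169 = 0.21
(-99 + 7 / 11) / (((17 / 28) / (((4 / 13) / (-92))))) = 30296 / 55913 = 0.54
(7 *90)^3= 250047000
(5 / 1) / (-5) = -1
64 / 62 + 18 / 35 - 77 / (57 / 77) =-6337319 / 61845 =-102.47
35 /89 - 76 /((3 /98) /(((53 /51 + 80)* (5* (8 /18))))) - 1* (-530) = -54727998235 /122553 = -446565.96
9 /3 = 3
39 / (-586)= -39 / 586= -0.07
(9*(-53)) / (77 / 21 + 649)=-1431 / 1958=-0.73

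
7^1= 7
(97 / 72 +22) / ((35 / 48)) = 32.02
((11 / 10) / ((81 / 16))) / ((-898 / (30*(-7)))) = 616 / 12123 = 0.05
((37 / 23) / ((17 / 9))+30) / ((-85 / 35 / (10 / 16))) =-422205 / 53176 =-7.94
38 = 38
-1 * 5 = -5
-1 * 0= 0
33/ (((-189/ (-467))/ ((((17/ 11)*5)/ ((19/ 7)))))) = 39695/ 171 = 232.13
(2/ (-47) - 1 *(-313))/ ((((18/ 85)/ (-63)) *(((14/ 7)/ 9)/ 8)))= -157533390/ 47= -3351774.26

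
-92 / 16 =-23 / 4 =-5.75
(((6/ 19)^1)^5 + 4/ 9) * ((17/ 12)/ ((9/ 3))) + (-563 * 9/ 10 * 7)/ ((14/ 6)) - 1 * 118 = -3285015284089/ 2005640190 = -1637.89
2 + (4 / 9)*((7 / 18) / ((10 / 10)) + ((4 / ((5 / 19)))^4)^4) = 44598471771057969616315646530736 / 12359619140625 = 3608401785170438391.08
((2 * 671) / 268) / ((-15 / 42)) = -4697 / 335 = -14.02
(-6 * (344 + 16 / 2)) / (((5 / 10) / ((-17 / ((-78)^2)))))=5984 / 507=11.80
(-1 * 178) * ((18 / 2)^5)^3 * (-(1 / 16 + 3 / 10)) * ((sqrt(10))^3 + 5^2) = 2657025059681445345 / 8 + 531405011936289069 * sqrt(10) / 4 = 752240681897090139.91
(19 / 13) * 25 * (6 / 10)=285 / 13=21.92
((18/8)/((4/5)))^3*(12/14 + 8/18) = 415125/14336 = 28.96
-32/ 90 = -16/ 45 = -0.36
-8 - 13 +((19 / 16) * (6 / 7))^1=-19.98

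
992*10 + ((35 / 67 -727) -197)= 602767 / 67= 8996.52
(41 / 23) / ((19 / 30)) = 2.81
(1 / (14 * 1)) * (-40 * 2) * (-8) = 320 / 7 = 45.71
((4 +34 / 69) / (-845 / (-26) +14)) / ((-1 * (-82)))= 10 / 8487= 0.00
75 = 75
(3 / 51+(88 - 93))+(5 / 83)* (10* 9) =678 / 1411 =0.48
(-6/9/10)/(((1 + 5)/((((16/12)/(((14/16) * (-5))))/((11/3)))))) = 0.00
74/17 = 4.35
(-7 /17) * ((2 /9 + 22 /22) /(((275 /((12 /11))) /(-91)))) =2548 /14025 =0.18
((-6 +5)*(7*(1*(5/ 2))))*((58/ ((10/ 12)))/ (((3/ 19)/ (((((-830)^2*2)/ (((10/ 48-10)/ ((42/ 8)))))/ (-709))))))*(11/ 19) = -155062020960/ 33323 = -4653303.15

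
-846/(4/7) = -2961/2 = -1480.50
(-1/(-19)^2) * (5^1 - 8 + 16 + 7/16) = -0.04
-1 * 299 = -299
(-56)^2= 3136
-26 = -26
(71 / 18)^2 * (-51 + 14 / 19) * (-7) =33699085 / 6156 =5474.19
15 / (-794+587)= -5 / 69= -0.07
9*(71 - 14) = 513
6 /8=0.75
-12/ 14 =-0.86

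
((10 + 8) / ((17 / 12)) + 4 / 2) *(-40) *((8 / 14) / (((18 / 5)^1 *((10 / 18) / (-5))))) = 100000 / 119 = 840.34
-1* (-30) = 30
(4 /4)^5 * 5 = 5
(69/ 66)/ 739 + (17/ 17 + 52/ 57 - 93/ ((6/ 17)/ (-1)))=122980232/ 463353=265.41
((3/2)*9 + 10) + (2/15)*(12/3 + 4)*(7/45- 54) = -45811/1350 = -33.93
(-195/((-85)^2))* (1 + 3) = -156/1445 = -0.11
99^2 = 9801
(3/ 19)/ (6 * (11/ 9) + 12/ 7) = 63/ 3610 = 0.02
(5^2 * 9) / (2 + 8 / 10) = 1125 / 14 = 80.36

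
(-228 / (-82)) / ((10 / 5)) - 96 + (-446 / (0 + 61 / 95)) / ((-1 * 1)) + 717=1316.98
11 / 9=1.22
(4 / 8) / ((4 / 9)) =9 / 8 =1.12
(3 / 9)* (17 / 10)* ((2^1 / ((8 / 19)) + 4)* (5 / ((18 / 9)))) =595 / 48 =12.40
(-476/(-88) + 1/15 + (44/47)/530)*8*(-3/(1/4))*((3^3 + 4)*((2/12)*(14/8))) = -1954167026/411015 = -4754.49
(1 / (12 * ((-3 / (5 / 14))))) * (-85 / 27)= 425 / 13608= 0.03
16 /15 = 1.07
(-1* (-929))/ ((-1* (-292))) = 929/ 292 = 3.18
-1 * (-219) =219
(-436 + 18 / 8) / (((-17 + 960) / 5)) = -2.30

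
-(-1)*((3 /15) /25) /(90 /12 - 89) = -2 /20375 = -0.00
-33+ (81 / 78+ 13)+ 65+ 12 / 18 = 3643 / 78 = 46.71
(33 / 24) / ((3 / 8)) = 11 / 3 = 3.67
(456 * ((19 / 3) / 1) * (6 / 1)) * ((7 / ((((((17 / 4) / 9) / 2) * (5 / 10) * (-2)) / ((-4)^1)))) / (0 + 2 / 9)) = 157199616 / 17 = 9247036.24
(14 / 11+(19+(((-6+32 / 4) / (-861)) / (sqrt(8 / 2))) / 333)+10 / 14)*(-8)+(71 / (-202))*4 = -53929149970 / 318538143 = -169.30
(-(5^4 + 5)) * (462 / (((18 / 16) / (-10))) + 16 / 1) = 2577120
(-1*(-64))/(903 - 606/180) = 1920/26989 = 0.07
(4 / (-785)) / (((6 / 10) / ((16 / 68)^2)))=-64 / 136119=-0.00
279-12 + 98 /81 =268.21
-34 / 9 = -3.78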